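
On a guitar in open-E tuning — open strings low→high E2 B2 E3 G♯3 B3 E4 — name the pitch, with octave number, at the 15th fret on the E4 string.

The open E4 string plus 15 semitones: E–F–F#–G–…–F–F#–G.
The walk passes from B into C once, so the octave number goes from 4 to 5.

G5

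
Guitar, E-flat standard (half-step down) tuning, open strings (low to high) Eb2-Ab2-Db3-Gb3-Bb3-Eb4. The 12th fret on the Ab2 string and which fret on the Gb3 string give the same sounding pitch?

Ab2 at fret 12 is Ab2 + 12 semitones = Ab3.
The open Gb3 string is 10 semitones above the open Ab2, so the same pitch on the Gb3 string lies at fret 12 − 10 = 2.

2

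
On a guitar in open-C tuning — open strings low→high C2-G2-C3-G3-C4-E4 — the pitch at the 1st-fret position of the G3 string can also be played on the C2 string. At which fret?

Fret 1 on G3 is MIDI 55 + 1 = 56 (G#3). On the C2 string (open MIDI 36), that pitch is 56 − 36 = fret 20.

20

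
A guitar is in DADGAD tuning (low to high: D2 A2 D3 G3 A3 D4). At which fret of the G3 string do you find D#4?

D#4 is 8 semitones above the open G3 (G–G#–A–A#–B–C–C#–D–D#), so it sits at fret 8.

8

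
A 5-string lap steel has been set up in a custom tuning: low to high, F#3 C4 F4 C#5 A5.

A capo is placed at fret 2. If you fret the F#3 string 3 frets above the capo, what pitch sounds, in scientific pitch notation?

B3

The capo raises the open F#3 by 2 semitones to G#3; fretting 3 more gives F#3 + 2 + 3 = F#3 + 5 semitones = B3.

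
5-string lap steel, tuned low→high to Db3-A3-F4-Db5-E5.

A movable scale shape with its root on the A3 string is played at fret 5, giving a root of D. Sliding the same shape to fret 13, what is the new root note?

Bb

Moving from fret 5 to fret 13 shifts the root by 8 semitones.
D up 8 semitones is Bb.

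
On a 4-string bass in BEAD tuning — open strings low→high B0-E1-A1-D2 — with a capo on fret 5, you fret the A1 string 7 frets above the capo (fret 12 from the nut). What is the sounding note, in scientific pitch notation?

A2

The capo raises the open A1 by 5 semitones to D2; fretting 7 more gives A1 + 5 + 7 = A1 + 12 semitones = A2.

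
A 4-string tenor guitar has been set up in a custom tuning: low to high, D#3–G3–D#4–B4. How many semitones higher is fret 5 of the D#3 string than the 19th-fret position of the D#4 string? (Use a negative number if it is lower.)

-26 semitones

D#3 at fret 5 → G#3 (MIDI 56); D#4 at fret 19 → A#5 (MIDI 82).
56 − 82 = -26, so the two pitches are 26 semitones apart.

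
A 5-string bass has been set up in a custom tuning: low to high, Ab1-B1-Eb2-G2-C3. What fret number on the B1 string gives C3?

C3 is 13 semitones above the open B1 (B–C–Db–D–…–Bb–B–C), so it sits at fret 13.

13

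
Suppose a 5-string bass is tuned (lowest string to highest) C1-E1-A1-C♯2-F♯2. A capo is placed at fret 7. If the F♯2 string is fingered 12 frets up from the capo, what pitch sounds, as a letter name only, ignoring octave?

C♯

The capo raises the open F♯2 by 7 semitones to C♯3; fretting 12 more gives F♯2 + 7 + 12 = F♯2 + 19 semitones, landing on C♯.
(Also written D♭.)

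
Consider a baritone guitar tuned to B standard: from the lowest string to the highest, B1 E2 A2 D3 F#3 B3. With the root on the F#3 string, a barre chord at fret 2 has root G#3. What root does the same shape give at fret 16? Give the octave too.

Moving from fret 2 to fret 16 shifts the root by 14 semitones.
G#3 up 14 semitones is A#4.

A#4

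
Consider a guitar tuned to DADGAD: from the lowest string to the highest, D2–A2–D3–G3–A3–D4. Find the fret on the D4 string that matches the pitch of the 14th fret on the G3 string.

7

Fret 14 on G3 is MIDI 55 + 14 = 69 (A4). On the D4 string (open MIDI 62), that pitch is 69 − 62 = fret 7.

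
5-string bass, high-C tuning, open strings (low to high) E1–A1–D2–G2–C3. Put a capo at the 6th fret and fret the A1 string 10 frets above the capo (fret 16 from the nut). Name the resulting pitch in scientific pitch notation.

C#3

The capo raises the open A1 by 6 semitones to D#2; fretting 10 more gives A1 + 6 + 10 = A1 + 16 semitones = C#3.
(Also written Db.)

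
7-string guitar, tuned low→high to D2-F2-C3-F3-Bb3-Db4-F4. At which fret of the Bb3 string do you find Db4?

Db4 is 3 semitones above the open Bb3 (Bb–B–C–Db), so it sits at fret 3.

3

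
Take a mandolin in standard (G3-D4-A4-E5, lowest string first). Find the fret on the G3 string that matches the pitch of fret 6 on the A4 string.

20

A4 at fret 6 is A4 + 6 semitones = D♯5.
The open G3 string is 14 semitones below the open A4, so the same pitch on the G3 string lies at fret 6 + 14 = 20.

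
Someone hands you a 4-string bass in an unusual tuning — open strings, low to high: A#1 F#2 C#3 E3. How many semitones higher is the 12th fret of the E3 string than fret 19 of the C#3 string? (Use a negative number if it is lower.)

-4 semitones

E3 at fret 12 → E4 (MIDI 64); C#3 at fret 19 → G#4 (MIDI 68).
64 − 68 = -4, so the two pitches are 4 semitones apart.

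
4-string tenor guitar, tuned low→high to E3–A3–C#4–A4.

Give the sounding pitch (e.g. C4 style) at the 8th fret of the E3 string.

C4

The open E3 string plus 8 semitones: E–F–F#–G–G#–A–A#–B–C.
The walk passes from B into C once, so the octave number goes from 3 to 4.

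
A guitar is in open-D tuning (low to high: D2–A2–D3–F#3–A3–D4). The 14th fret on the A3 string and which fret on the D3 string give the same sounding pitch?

21

Fret 14 on A3 is MIDI 57 + 14 = 71 (B4). On the D3 string (open MIDI 50), that pitch is 71 − 50 = fret 21.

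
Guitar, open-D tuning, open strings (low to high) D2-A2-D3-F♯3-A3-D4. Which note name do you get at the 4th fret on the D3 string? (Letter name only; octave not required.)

F♯

D3 is MIDI 50. Adding 4 gives 54; 54 mod 12 = 6, i.e. F♯.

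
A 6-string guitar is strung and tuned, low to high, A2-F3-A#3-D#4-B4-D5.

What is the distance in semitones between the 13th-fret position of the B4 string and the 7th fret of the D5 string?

3 semitones

B4 at fret 13 → C6 (MIDI 84); D5 at fret 7 → A5 (MIDI 81).
84 − 81 = 3, so the two pitches are 3 semitones apart, with C6 the higher.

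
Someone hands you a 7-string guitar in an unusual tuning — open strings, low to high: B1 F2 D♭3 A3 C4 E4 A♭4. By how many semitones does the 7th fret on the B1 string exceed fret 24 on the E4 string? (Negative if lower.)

-46 semitones

B1 at fret 7 → G♭2 (MIDI 42); E4 at fret 24 → E6 (MIDI 88).
42 − 88 = -46, so the two pitches are 46 semitones apart.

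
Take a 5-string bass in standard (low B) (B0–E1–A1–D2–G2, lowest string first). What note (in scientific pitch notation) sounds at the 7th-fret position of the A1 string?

E2

The open A1 string plus 7 semitones: A–A#–B–C–C#–D–D#–E.
The walk passes from B into C once, so the octave number goes from 1 to 2.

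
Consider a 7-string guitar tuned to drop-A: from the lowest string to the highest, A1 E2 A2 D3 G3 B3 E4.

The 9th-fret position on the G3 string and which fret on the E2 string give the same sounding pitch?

24

Fret 9 on G3 is MIDI 55 + 9 = 64 (E4). On the E2 string (open MIDI 40), that pitch is 64 − 40 = fret 24.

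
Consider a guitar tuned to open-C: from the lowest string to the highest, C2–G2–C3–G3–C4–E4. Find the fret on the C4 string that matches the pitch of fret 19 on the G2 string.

Fret 19 on G2 is MIDI 43 + 19 = 62 (D4). On the C4 string (open MIDI 60), that pitch is 62 − 60 = fret 2.

2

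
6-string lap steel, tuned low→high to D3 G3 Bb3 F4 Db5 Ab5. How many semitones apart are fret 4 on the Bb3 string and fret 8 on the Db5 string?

Bb3 at fret 4 → D4 (MIDI 62); Db5 at fret 8 → A5 (MIDI 81).
62 − 81 = -19, so the two pitches are 19 semitones apart, with A5 the higher.

19 semitones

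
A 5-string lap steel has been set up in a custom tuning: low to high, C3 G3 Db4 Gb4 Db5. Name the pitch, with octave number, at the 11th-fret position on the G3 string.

G3 is MIDI 55. Adding 11 gives 66, which is Gb4.

Gb4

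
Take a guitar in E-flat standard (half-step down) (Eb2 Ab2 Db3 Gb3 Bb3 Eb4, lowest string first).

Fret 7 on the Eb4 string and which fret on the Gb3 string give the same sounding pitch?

Eb4 at fret 7 is Eb4 + 7 semitones = Bb4.
The open Gb3 string is 9 semitones below the open Eb4, so the same pitch on the Gb3 string lies at fret 7 + 9 = 16.

16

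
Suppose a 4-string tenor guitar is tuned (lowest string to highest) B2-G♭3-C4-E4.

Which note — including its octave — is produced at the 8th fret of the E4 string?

E4 is MIDI 64. Adding 8 gives 72, which is C5.

C5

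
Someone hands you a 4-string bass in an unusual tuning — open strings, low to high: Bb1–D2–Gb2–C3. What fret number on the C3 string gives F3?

F3 is 5 semitones above the open C3 (C–Db–D–Eb–E–F), so it sits at fret 5.

5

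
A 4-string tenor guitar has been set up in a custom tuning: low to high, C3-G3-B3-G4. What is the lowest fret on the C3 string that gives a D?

2

From C3, count semitones up the chromatic scale until reaching D: C–Db–D — 2 steps.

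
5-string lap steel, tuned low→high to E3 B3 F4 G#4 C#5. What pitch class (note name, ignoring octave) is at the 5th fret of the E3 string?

Each fret is one semitone, so E3 + 5 = A.

A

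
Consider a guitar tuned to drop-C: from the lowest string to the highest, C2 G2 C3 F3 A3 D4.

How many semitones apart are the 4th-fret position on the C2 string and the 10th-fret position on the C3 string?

C2 at fret 4 → E2 (MIDI 40); C3 at fret 10 → A#3 (MIDI 58).
40 − 58 = -18, so the two pitches are 18 semitones apart, with A#3 the higher.

18 semitones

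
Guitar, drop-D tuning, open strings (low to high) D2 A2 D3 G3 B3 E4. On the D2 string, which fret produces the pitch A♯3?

20

A♯3 is 20 semitones above the open D2 (D–D#–E–F–…–G#–A–A#), so it sits at fret 20.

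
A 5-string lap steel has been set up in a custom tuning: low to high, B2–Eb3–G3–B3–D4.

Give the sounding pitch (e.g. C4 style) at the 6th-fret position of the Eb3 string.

Eb3 is MIDI 51. Adding 6 gives 57, which is A3.

A3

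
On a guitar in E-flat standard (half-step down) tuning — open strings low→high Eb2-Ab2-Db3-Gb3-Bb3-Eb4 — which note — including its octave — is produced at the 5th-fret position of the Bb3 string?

Eb4

Bb3 is MIDI 58. Adding 5 gives 63, which is Eb4.
(Equivalently spelled D#4.)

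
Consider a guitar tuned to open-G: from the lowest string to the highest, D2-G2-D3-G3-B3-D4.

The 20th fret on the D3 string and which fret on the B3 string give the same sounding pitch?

11

Fret 20 on D3 is MIDI 50 + 20 = 70 (A#4). On the B3 string (open MIDI 59), that pitch is 70 − 59 = fret 11.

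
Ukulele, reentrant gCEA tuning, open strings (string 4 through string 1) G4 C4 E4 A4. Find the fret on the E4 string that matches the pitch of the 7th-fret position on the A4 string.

Fret 7 on A4 is MIDI 69 + 7 = 76 (E5). On the E4 string (open MIDI 64), that pitch is 76 − 64 = fret 12.

12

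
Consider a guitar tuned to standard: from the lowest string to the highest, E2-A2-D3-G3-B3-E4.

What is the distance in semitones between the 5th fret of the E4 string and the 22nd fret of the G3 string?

E4 at fret 5 → A4 (MIDI 69); G3 at fret 22 → F5 (MIDI 77).
69 − 77 = -8, so the two pitches are 8 semitones apart, with F5 the higher.

8 semitones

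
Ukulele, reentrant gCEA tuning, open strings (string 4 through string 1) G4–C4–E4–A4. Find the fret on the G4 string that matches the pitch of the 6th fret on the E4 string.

3

Fret 6 on E4 is MIDI 64 + 6 = 70 (A#4). On the G4 string (open MIDI 67), that pitch is 70 − 67 = fret 3.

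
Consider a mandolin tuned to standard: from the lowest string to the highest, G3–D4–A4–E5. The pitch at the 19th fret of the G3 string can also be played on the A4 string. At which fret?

G3 at fret 19 is G3 + 19 semitones = D5.
The open A4 string is 14 semitones above the open G3, so the same pitch on the A4 string lies at fret 19 − 14 = 5.

5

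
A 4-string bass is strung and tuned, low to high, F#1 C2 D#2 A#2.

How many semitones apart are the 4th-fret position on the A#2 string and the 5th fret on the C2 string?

9 semitones

A#2 at fret 4 → D3 (MIDI 50); C2 at fret 5 → F2 (MIDI 41).
50 − 41 = 9, so the two pitches are 9 semitones apart, with D3 the higher.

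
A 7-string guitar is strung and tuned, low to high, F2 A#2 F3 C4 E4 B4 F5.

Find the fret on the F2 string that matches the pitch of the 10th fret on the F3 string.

22

Fret 10 on F3 is MIDI 53 + 10 = 63 (D#4). On the F2 string (open MIDI 41), that pitch is 63 − 41 = fret 22.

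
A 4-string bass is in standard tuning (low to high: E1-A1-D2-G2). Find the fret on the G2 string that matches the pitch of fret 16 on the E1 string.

1

E1 at fret 16 is E1 + 16 semitones = G#2.
The open G2 string is 15 semitones above the open E1, so the same pitch on the G2 string lies at fret 16 − 15 = 1.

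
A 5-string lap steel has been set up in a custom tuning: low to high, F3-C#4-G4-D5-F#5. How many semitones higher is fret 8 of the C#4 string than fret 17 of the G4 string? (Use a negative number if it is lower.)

C#4 at fret 8 → A4 (MIDI 69); G4 at fret 17 → C6 (MIDI 84).
69 − 84 = -15, so the two pitches are 15 semitones apart.

-15 semitones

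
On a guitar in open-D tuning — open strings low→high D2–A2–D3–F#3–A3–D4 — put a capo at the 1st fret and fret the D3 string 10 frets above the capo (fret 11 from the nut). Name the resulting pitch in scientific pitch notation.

The capo raises the open D3 by 1 semitone to D#3; fretting 10 more gives D3 + 1 + 10 = D3 + 11 semitones = C#4.
(Also written Db.)

C#4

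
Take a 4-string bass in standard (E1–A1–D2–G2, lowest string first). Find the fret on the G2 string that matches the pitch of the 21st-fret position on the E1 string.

6

E1 at fret 21 is E1 + 21 semitones = C#3.
The open G2 string is 15 semitones above the open E1, so the same pitch on the G2 string lies at fret 21 − 15 = 6.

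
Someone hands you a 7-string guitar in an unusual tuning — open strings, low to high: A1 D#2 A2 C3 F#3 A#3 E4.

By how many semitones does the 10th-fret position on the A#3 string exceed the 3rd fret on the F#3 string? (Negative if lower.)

11 semitones

A#3 at fret 10 → G#4 (MIDI 68); F#3 at fret 3 → A3 (MIDI 57).
68 − 57 = 11, so the two pitches are 11 semitones apart.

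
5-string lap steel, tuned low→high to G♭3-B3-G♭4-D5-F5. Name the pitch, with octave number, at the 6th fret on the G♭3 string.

C4

The open G♭3 string plus 6 semitones: Gb–G–Ab–A–Bb–B–C.
The walk passes from B into C once, so the octave number goes from 3 to 4.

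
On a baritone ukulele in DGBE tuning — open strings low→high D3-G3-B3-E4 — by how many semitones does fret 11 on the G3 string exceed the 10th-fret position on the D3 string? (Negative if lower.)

6 semitones

G3 at fret 11 → F#4 (MIDI 66); D3 at fret 10 → C4 (MIDI 60).
66 − 60 = 6, so the two pitches are 6 semitones apart.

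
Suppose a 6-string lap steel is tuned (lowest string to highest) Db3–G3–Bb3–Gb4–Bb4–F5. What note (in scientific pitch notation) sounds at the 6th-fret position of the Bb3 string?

E4

Each fret is one semitone, so Bb3 + 6 = E4.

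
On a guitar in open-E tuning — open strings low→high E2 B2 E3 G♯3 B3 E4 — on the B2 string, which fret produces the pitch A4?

A4 is 22 semitones above the open B2 (B–C–C#–D–…–G–G#–A), so it sits at fret 22.

22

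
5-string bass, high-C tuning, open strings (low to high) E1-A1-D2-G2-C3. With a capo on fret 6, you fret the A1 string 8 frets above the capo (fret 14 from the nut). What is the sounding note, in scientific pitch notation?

B2

The capo raises the open A1 by 6 semitones to D#2; fretting 8 more gives A1 + 6 + 8 = A1 + 14 semitones = B2.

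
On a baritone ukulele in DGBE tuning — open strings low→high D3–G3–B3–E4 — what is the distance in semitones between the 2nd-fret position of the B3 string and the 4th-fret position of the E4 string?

7 semitones

B3 at fret 2 → C♯4 (MIDI 61); E4 at fret 4 → G♯4 (MIDI 68).
61 − 68 = -7, so the two pitches are 7 semitones apart, with G♯4 the higher.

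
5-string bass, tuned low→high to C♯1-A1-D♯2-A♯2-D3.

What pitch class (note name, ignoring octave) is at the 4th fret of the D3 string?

D3 is MIDI 50. Adding 4 gives 54; 54 mod 12 = 6, i.e. F♯.
(Equivalently spelled G♭.)

F♯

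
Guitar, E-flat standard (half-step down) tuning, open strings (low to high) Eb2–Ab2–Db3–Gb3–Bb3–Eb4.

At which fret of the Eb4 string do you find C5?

C5 is 9 semitones above the open Eb4 (Eb–E–F–Gb–G–Ab–A–Bb–B–C), so it sits at fret 9.

9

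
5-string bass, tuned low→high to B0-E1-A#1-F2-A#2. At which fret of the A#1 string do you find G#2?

10

G#2 is 10 semitones above the open A#1 (A#–B–C–C#–…–F#–G–G#), so it sits at fret 10.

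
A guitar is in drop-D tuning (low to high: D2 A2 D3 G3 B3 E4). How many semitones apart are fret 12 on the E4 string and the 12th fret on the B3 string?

5 semitones

E4 at fret 12 → E5 (MIDI 76); B3 at fret 12 → B4 (MIDI 71).
76 − 71 = 5, so the two pitches are 5 semitones apart, with E5 the higher.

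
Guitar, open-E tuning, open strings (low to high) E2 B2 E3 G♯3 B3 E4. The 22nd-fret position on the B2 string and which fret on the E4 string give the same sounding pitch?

B2 at fret 22 is B2 + 22 semitones = A4.
The open E4 string is 17 semitones above the open B2, so the same pitch on the E4 string lies at fret 22 − 17 = 5.

5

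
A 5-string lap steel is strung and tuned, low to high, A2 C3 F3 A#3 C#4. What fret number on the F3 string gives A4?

A4 is 16 semitones above the open F3 (F–F#–G–G#–…–G–G#–A), so it sits at fret 16.

16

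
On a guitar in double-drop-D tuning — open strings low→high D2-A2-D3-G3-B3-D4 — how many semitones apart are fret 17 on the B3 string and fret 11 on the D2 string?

27 semitones

B3 at fret 17 → E5 (MIDI 76); D2 at fret 11 → C♯3 (MIDI 49).
76 − 49 = 27, so the two pitches are 27 semitones apart, with E5 the higher.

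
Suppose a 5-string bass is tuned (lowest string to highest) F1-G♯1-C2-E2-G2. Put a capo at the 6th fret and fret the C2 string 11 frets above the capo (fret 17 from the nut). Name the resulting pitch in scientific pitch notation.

The capo raises the open C2 by 6 semitones to F♯2; fretting 11 more gives C2 + 6 + 11 = C2 + 17 semitones = F3.

F3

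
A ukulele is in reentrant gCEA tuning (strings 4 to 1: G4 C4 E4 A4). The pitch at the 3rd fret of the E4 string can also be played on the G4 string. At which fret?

Fret 3 on E4 is MIDI 64 + 3 = 67 (G4). On the G4 string (open MIDI 67), that pitch is 67 − 67 = fret 0.

0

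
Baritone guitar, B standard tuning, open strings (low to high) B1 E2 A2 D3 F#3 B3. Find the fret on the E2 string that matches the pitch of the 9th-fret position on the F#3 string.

23

F#3 at fret 9 is F#3 + 9 semitones = D#4.
The open E2 string is 14 semitones below the open F#3, so the same pitch on the E2 string lies at fret 9 + 14 = 23.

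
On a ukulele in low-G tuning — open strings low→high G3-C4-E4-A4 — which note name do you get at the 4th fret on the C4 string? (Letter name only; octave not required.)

E

C4 is MIDI 60. Adding 4 gives 64; 64 mod 12 = 4, i.e. E.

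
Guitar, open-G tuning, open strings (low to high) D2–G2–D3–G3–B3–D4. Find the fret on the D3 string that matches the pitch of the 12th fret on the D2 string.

0

D2 at fret 12 is D2 + 12 semitones = D3.
The open D3 string is 12 semitones above the open D2, so the same pitch on the D3 string lies at fret 12 − 12 = 0.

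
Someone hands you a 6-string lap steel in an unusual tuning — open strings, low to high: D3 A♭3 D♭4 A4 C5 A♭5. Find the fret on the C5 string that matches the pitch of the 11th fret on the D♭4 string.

Fret 11 on D♭4 is MIDI 61 + 11 = 72 (C5). On the C5 string (open MIDI 72), that pitch is 72 − 72 = fret 0.

0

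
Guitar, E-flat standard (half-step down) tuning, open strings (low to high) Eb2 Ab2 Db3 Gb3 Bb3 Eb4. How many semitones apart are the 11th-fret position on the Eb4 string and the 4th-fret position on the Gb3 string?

Eb4 at fret 11 → D5 (MIDI 74); Gb3 at fret 4 → Bb3 (MIDI 58).
74 − 58 = 16, so the two pitches are 16 semitones apart, with D5 the higher.

16 semitones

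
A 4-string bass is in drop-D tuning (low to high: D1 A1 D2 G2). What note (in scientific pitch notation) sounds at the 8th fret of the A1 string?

Each fret is one semitone, so A1 + 8 = F2.

F2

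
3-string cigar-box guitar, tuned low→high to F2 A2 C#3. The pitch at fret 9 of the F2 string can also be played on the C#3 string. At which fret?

F2 at fret 9 is F2 + 9 semitones = D3.
The open C#3 string is 8 semitones above the open F2, so the same pitch on the C#3 string lies at fret 9 − 8 = 1.

1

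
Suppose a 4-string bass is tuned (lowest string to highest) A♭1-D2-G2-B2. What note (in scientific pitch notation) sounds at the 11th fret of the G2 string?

The open G2 string plus 11 semitones: G–Ab–A–Bb–…–E–F–Gb.
The walk passes from B into C once, so the octave number goes from 2 to 3.
(Equivalently spelled F♯3.)

G♭3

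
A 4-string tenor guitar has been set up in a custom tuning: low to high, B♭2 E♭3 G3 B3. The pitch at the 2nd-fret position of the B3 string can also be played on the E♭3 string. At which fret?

10

B3 at fret 2 is B3 + 2 semitones = D♭4.
The open E♭3 string is 8 semitones below the open B3, so the same pitch on the E♭3 string lies at fret 2 + 8 = 10.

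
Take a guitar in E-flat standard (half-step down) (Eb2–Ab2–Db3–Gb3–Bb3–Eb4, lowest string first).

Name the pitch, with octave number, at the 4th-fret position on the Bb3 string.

D4

Each fret is one semitone, so Bb3 + 4 = D4.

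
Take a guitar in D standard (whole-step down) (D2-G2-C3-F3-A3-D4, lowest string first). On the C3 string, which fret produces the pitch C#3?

1

C#3 is 1 semitone above the open C3 (C–C#), so it sits at fret 1.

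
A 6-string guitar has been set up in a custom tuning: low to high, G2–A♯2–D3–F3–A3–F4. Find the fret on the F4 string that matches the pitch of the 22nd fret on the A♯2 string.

A♯2 at fret 22 is A♯2 + 22 semitones = G♯4.
The open F4 string is 19 semitones above the open A♯2, so the same pitch on the F4 string lies at fret 22 − 19 = 3.

3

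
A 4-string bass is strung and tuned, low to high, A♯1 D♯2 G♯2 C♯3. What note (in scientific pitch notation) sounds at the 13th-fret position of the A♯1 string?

B2

Each fret is one semitone, so A♯1 + 13 = B2.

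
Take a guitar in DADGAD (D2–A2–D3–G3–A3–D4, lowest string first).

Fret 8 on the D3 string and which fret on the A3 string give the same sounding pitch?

D3 at fret 8 is D3 + 8 semitones = A♯3.
The open A3 string is 7 semitones above the open D3, so the same pitch on the A3 string lies at fret 8 − 7 = 1.

1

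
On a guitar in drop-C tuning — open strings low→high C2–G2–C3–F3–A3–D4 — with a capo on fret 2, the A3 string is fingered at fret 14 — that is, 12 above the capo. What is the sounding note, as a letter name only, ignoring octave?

The capo raises the open A3 by 2 semitones to B3; fretting 12 more gives A3 + 2 + 12 = A3 + 14 semitones, landing on B.

B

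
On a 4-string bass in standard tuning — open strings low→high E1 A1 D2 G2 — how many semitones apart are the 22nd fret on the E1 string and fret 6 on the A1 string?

E1 at fret 22 → D3 (MIDI 50); A1 at fret 6 → D#2 (MIDI 39).
50 − 39 = 11, so the two pitches are 11 semitones apart, with D3 the higher.

11 semitones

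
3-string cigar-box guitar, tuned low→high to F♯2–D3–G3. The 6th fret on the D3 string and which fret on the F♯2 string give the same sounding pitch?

14

D3 at fret 6 is D3 + 6 semitones = G♯3.
The open F♯2 string is 8 semitones below the open D3, so the same pitch on the F♯2 string lies at fret 6 + 8 = 14.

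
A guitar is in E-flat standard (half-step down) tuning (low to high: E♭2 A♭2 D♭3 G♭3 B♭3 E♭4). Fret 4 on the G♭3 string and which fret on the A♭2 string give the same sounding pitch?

14

Fret 4 on G♭3 is MIDI 54 + 4 = 58 (B♭3). On the A♭2 string (open MIDI 44), that pitch is 58 − 44 = fret 14.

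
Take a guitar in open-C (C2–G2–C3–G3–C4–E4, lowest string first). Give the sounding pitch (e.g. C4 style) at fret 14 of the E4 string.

The open E4 string plus 14 semitones: E–F–F#–G–…–E–F–F#.
The walk passes from B into C once, so the octave number goes from 4 to 5.
(Equivalently spelled Gb5.)

F#5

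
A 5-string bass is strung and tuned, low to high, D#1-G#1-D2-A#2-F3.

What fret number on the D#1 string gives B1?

8

B1 is 8 semitones above the open D#1 (D#–E–F–F#–G–G#–A–A#–B), so it sits at fret 8.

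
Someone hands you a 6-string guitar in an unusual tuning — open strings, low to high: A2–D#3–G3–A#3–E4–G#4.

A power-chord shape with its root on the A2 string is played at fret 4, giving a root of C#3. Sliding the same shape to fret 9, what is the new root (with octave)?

Moving from fret 4 to fret 9 shifts the root by 5 semitones.
C#3 up 5 semitones is F#3.

F#3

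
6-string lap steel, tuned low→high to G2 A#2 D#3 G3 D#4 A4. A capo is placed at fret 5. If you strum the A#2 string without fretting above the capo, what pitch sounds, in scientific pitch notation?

D#3

The capo raises the open A#2 by 5 semitones to D#3; fretting 0 more gives A#2 + 5 + 0 = A#2 + 5 semitones = D#3.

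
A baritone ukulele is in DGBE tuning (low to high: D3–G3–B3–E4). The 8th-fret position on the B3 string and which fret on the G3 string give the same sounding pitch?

Fret 8 on B3 is MIDI 59 + 8 = 67 (G4). On the G3 string (open MIDI 55), that pitch is 67 − 55 = fret 12.

12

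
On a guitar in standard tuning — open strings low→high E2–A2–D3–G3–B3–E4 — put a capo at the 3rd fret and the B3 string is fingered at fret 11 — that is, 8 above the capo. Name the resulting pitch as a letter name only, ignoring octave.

A♯

The capo raises the open B3 by 3 semitones to D4; fretting 8 more gives B3 + 3 + 8 = B3 + 11 semitones, landing on A♯.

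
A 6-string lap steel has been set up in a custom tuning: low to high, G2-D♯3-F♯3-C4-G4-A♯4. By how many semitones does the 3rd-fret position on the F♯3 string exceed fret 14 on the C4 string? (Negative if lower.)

-17 semitones

F♯3 at fret 3 → A3 (MIDI 57); C4 at fret 14 → D5 (MIDI 74).
57 − 74 = -17, so the two pitches are 17 semitones apart.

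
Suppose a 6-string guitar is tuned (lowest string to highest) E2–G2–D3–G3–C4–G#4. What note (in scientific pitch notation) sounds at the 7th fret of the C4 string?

G4

Each fret is one semitone, so C4 + 7 = G4.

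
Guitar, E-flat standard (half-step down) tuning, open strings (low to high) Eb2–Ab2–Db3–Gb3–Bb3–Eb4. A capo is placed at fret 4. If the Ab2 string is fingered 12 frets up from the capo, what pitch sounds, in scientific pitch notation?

The capo raises the open Ab2 by 4 semitones to C3; fretting 12 more gives Ab2 + 4 + 12 = Ab2 + 16 semitones = C4.

C4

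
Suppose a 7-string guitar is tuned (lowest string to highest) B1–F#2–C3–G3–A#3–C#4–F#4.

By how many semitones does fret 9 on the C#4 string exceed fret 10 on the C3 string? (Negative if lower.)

12 semitones

C#4 at fret 9 → A#4 (MIDI 70); C3 at fret 10 → A#3 (MIDI 58).
70 − 58 = 12, so the two pitches are 12 semitones apart.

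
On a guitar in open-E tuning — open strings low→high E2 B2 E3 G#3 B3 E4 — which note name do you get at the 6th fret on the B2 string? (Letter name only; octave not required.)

F

B2 is MIDI 47. Adding 6 gives 53; 53 mod 12 = 5, i.e. F.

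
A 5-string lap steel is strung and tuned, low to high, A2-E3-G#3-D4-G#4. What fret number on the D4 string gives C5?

C5 is 10 semitones above the open D4 (D–D#–E–F–…–A#–B–C), so it sits at fret 10.

10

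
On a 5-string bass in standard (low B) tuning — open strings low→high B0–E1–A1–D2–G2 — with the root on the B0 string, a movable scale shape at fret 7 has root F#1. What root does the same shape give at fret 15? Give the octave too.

Moving from fret 7 to fret 15 shifts the root by 8 semitones.
F#1 up 8 semitones is D2.

D2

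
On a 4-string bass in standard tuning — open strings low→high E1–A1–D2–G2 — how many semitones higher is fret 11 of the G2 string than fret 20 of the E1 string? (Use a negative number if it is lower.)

6 semitones

G2 at fret 11 → F#3 (MIDI 54); E1 at fret 20 → C3 (MIDI 48).
54 − 48 = 6, so the two pitches are 6 semitones apart.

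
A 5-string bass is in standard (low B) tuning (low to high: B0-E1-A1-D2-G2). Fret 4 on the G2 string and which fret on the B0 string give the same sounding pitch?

G2 at fret 4 is G2 + 4 semitones = B2.
The open B0 string is 20 semitones below the open G2, so the same pitch on the B0 string lies at fret 4 + 20 = 24.

24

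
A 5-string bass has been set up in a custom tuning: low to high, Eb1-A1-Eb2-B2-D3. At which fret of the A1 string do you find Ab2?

11

Ab2 is 11 semitones above the open A1 (A–Bb–B–C–…–Gb–G–Ab), so it sits at fret 11.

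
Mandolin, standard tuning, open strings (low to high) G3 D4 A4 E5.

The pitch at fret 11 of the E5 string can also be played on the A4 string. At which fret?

Fret 11 on E5 is MIDI 76 + 11 = 87 (D#6). On the A4 string (open MIDI 69), that pitch is 87 − 69 = fret 18.

18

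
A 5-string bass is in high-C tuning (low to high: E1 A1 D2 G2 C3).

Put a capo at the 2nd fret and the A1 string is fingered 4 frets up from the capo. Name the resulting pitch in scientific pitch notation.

The capo raises the open A1 by 2 semitones to B1; fretting 4 more gives A1 + 2 + 4 = A1 + 6 semitones = D♯2.

D♯2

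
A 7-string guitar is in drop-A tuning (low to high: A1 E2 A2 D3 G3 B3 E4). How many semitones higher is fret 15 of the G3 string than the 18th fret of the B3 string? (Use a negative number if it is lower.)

-7 semitones

G3 at fret 15 → A♯4 (MIDI 70); B3 at fret 18 → F5 (MIDI 77).
70 − 77 = -7, so the two pitches are 7 semitones apart.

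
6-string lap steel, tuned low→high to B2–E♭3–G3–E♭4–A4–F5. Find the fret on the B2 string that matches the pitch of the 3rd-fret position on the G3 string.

11

G3 at fret 3 is G3 + 3 semitones = B♭3.
The open B2 string is 8 semitones below the open G3, so the same pitch on the B2 string lies at fret 3 + 8 = 11.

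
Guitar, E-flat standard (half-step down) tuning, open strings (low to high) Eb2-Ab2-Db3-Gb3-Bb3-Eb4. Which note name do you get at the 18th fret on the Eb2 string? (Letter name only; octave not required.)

Eb2 is MIDI 39. Adding 18 gives 57; 57 mod 12 = 9, i.e. A.

A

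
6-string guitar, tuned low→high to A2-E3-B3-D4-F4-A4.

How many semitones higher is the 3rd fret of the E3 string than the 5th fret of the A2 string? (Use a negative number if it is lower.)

5 semitones

E3 at fret 3 → G3 (MIDI 55); A2 at fret 5 → D3 (MIDI 50).
55 − 50 = 5, so the two pitches are 5 semitones apart.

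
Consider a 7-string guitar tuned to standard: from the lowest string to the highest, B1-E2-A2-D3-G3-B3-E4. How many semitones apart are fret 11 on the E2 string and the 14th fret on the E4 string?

27 semitones

E2 at fret 11 → D#3 (MIDI 51); E4 at fret 14 → F#5 (MIDI 78).
51 − 78 = -27, so the two pitches are 27 semitones apart, with F#5 the higher.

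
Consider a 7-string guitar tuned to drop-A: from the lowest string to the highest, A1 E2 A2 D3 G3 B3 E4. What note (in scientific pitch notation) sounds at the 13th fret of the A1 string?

A#2

A1 is MIDI 33. Adding 13 gives 46, which is A#2.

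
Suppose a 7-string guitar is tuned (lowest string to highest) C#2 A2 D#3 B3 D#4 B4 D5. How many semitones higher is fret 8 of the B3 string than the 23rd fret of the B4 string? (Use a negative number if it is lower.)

B3 at fret 8 → G4 (MIDI 67); B4 at fret 23 → A#6 (MIDI 94).
67 − 94 = -27, so the two pitches are 27 semitones apart.

-27 semitones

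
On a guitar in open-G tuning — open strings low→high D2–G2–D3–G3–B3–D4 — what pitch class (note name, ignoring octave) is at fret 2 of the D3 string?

Each fret is one semitone, so D3 + 2 = E.

E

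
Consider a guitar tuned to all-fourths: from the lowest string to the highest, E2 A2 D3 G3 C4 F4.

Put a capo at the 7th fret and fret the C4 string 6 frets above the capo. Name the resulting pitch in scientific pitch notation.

C#5

The capo raises the open C4 by 7 semitones to G4; fretting 6 more gives C4 + 7 + 6 = C4 + 13 semitones = C#5.
(Also written Db.)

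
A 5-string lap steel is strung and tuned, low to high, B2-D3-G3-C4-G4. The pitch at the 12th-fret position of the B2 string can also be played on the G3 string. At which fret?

Fret 12 on B2 is MIDI 47 + 12 = 59 (B3). On the G3 string (open MIDI 55), that pitch is 59 − 55 = fret 4.

4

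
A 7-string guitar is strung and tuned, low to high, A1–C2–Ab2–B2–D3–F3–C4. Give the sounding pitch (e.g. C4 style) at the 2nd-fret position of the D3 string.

Each fret is one semitone, so D3 + 2 = E3.

E3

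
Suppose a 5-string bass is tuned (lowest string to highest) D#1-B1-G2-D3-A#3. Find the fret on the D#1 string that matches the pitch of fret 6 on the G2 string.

Fret 6 on G2 is MIDI 43 + 6 = 49 (C#3). On the D#1 string (open MIDI 27), that pitch is 49 − 27 = fret 22.

22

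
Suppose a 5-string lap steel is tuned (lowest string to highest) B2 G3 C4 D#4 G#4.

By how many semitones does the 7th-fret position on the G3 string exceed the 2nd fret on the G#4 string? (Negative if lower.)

G3 at fret 7 → D4 (MIDI 62); G#4 at fret 2 → A#4 (MIDI 70).
62 − 70 = -8, so the two pitches are 8 semitones apart.

-8 semitones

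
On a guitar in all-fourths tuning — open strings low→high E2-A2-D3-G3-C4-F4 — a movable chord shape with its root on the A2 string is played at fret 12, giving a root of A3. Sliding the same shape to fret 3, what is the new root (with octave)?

Moving from fret 12 to fret 3 shifts the root by -9 semitones.
A3 down 9 semitones is C3.

C3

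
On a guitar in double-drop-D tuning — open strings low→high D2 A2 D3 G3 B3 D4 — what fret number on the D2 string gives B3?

B3 is 21 semitones above the open D2 (D–D#–E–F–…–A–A#–B), so it sits at fret 21.

21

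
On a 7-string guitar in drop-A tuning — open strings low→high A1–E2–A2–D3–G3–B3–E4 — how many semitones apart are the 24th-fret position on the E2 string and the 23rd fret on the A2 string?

4 semitones

E2 at fret 24 → E4 (MIDI 64); A2 at fret 23 → G#4 (MIDI 68).
64 − 68 = -4, so the two pitches are 4 semitones apart, with G#4 the higher.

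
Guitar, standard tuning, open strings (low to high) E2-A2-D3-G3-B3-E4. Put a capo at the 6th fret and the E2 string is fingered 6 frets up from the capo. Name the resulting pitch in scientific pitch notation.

The capo raises the open E2 by 6 semitones to A#2; fretting 6 more gives E2 + 6 + 6 = E2 + 12 semitones = E3.

E3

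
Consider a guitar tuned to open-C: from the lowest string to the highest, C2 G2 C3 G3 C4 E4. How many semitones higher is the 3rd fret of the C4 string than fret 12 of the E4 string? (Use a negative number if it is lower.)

C4 at fret 3 → D#4 (MIDI 63); E4 at fret 12 → E5 (MIDI 76).
63 − 76 = -13, so the two pitches are 13 semitones apart.

-13 semitones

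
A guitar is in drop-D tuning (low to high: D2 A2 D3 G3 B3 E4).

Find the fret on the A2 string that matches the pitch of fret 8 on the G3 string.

G3 at fret 8 is G3 + 8 semitones = D♯4.
The open A2 string is 10 semitones below the open G3, so the same pitch on the A2 string lies at fret 8 + 10 = 18.

18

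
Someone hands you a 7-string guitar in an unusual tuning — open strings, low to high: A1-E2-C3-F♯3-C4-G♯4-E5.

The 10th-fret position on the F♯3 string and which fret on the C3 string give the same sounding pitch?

Fret 10 on F♯3 is MIDI 54 + 10 = 64 (E4). On the C3 string (open MIDI 48), that pitch is 64 − 48 = fret 16.

16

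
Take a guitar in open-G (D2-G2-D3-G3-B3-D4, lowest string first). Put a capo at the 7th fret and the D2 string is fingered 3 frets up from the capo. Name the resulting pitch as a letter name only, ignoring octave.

The capo raises the open D2 by 7 semitones to A2; fretting 3 more gives D2 + 7 + 3 = D2 + 10 semitones, landing on C.

C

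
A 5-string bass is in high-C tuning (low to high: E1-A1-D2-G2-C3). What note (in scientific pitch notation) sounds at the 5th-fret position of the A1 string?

D2

Each fret is one semitone, so A1 + 5 = D2.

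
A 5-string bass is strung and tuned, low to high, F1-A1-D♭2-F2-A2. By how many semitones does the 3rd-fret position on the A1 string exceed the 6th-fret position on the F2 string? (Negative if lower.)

-11 semitones

A1 at fret 3 → C2 (MIDI 36); F2 at fret 6 → B2 (MIDI 47).
36 − 47 = -11, so the two pitches are 11 semitones apart.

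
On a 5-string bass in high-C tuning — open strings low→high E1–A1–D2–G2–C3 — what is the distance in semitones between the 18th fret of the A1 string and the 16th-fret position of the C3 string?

A1 at fret 18 → D#3 (MIDI 51); C3 at fret 16 → E4 (MIDI 64).
51 − 64 = -13, so the two pitches are 13 semitones apart, with E4 the higher.

13 semitones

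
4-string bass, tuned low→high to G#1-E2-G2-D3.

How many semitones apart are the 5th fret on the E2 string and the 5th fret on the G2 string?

E2 at fret 5 → A2 (MIDI 45); G2 at fret 5 → C3 (MIDI 48).
45 − 48 = -3, so the two pitches are 3 semitones apart, with C3 the higher.

3 semitones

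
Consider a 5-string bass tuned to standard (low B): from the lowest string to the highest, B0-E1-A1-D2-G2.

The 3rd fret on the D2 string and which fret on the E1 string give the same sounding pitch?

D2 at fret 3 is D2 + 3 semitones = F2.
The open E1 string is 10 semitones below the open D2, so the same pitch on the E1 string lies at fret 3 + 10 = 13.

13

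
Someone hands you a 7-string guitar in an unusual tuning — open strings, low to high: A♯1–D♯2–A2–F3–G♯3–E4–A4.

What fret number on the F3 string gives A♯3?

A♯3 is 5 semitones above the open F3 (F–F#–G–G#–A–A#), so it sits at fret 5.

5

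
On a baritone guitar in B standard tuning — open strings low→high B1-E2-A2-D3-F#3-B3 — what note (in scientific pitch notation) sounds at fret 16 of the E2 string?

G#3

E2 is MIDI 40. Adding 16 gives 56, which is G#3.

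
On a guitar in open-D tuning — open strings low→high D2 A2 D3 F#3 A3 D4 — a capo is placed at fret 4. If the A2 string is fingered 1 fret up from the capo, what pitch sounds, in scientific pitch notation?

D3

The capo raises the open A2 by 4 semitones to C#3; fretting 1 more gives A2 + 4 + 1 = A2 + 5 semitones = D3.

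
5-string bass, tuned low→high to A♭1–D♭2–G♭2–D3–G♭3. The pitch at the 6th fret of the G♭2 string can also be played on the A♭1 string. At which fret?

Fret 6 on G♭2 is MIDI 42 + 6 = 48 (C3). On the A♭1 string (open MIDI 32), that pitch is 48 − 32 = fret 16.

16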